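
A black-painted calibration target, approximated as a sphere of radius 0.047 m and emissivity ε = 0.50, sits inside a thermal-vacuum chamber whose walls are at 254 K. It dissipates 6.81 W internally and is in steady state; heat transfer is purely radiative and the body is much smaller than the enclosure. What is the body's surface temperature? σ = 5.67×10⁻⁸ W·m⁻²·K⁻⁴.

For a small grey body in a large enclosure, net radiated power = εσA(T⁴ − T_w⁴).
Steady state: P = εσA(T⁴ − T_w⁴) with A = 4πr² = 0.02776 m².
T⁴ = P/(εσA) + T_w⁴ = 6.81/(0.50·5.67×10⁻⁸·0.02776) + (254)⁴
    = 8.653×10⁹ + 4.162×10⁹ = 1.282×10¹⁰ K⁴.

T ≈ 336 K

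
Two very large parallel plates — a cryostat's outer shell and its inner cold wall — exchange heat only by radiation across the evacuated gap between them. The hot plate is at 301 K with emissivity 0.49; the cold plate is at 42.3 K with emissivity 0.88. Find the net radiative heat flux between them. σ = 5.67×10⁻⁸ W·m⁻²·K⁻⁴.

q ≈ 214 W/m²

For two infinite grey parallel plates, q = σ(T₁⁴ − T₂⁴)/(1/ε₁ + 1/ε₂ − 1).
T₁⁴ − T₂⁴ = 8.209×10⁹ − 3.202×10⁶ = 8.205×10⁹ K⁴.
1/ε₁ + 1/ε₂ − 1 = 2.041 + 1.136 − 1 = 2.177.
q = 5.67×10⁻⁸ × 8.205×10⁹ / 2.177.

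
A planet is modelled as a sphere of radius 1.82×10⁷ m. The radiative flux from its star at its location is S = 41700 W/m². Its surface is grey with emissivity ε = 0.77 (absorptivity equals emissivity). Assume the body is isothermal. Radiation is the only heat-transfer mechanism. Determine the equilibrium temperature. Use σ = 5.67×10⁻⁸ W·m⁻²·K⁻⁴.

At equilibrium, absorbed power = emitted power.
Absorbing cross-section = πr² = 1.041×10¹⁵ m²; emitting surface = 4πr² = 4.162×10¹⁵ m² (ratio 4).
εS·A_cross = εσ·A_surf·T⁴  ⇒  T⁴ = S/(4σ)   (ε cancels).
T⁴ = 41700/(4·5.67×10⁻⁸) = 1.839×10¹¹ K⁴.
T = (1.839×10¹¹)^(1/4).

T ≈ 655 K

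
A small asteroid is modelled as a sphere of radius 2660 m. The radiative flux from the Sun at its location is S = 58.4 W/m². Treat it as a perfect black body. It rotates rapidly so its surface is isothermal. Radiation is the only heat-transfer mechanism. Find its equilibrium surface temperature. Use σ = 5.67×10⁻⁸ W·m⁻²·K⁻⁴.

At equilibrium, absorbed power = emitted power.
Absorbing cross-section = πr² = 2.223×10⁷ m²; emitting surface = 4πr² = 8.891×10⁷ m² (ratio 4).
S·A_cross = εσ·A_surf·T⁴  ⇒  T⁴ = S/(4σ).
T⁴ = 1.00·58.4/(4·5.67×10⁻⁸) = 2.575×10⁸ K⁴.
T = (2.575×10⁸)^(1/4).

T ≈ 127 K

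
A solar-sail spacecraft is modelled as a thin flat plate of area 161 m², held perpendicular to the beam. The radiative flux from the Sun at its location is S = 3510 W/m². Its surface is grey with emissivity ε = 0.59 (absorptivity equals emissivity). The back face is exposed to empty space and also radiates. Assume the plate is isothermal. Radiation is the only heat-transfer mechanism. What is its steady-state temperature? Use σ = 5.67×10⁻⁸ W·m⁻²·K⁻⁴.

At equilibrium, absorbed power = emitted power.
Absorbing cross-section = A = 161.0 m²; emitting surface = 2A = 322.0 m² (ratio 2).
εS·A_cross = εσ·A_surf·T⁴  ⇒  T⁴ = S/(2σ)   (ε cancels).
T⁴ = 3510/(2·5.67×10⁻⁸) = 3.095×10¹⁰ K⁴.
T = (3.095×10¹⁰)^(1/4).

T ≈ 419 K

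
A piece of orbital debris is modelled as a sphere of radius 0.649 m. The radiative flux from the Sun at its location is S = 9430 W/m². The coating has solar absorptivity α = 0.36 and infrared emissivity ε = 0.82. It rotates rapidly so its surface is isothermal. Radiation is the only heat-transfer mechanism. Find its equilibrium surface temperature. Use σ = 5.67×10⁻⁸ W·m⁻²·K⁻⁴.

T ≈ 368 K

At equilibrium, absorbed power = emitted power.
Absorbing cross-section = πr² = 1.323 m²; emitting surface = 4πr² = 5.293 m² (ratio 4).
αS·A_cross = εσ·A_surf·T⁴  ⇒  T⁴ = αS/(ε·4σ).
T⁴ = 0.360·9430/(0.82·4·5.67×10⁻⁸) = 1.825×10¹⁰ K⁴.
T = (1.825×10¹⁰)^(1/4).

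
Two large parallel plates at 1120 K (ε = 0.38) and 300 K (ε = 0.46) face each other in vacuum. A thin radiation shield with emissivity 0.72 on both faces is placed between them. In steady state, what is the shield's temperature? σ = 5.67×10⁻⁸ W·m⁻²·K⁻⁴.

In steady state the net flux on the hot side equals that on the cold side.
σ(T₁⁴−T_s⁴)/D₁ = σ(T_s⁴−T₂⁴)/D₂, with D₁ = 1/ε₁+1/ε_s−1 = 3.020, D₂ = 1/ε_s+1/ε₂−1 = 2.563.
Solve for T_s⁴: T_s⁴ = (D₂·T₁⁴ + D₁·T₂⁴)/(D₁+D₂) = 7.267×10¹¹ K⁴.

T_s ≈ 923 K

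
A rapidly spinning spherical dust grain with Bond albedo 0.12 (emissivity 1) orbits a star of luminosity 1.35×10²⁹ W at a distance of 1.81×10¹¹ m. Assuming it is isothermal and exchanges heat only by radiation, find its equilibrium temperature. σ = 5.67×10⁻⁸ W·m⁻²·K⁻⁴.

T ≈ 1060 K

First find the stellar flux at distance d: S = L/(4πd²) = 1.35×10²⁹/(4π·(1.81×10¹¹)²) = 3.279×10⁵ W/m².
For an isothermal sphere, absorbed (1−a)S·πr² = emitted σ·4πr²·T⁴, so T⁴ = (1−a)S/(4σ).
T⁴ = 0.880·3.279×10⁵/(4·5.67×10⁻⁸) = 1.272×10¹² K⁴.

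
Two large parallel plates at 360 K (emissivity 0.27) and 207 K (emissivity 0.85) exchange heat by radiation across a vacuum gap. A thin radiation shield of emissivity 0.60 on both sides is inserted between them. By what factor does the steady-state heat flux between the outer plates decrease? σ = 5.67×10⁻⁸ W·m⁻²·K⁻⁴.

factor ≈ 1.60

Without shield: q₀ = σΔ(T⁴)/(1/ε₁+1/ε₂−1) with denominator 3.880.
With shield the two gaps are in series; the resistances add: (1/ε₁+1/ε_s−1)+(1/ε_s+1/ε₂−1) = 4.370+1.843 = 6.214.
Heat-flux ratio q₀/q = 6.214/3.880.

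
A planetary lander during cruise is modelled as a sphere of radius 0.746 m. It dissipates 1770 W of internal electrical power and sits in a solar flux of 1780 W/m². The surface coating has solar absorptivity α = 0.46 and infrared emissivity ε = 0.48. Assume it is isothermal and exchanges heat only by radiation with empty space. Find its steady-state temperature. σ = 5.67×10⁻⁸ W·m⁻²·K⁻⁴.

T ≈ 360 K

At steady state, absorbed solar power + internal power = radiated power.
Absorbed: α·S·A_cross = 0.46·1780·1.748 = 1432 W (cross-section πr²).
Total input = 1432 + 1770 = 3202 W.
Radiated: εσ·A_surf·T⁴ with A_surf = 4πr² = 6.993 m².
T⁴ = 3202/(0.48·5.67×10⁻⁸·6.993) = 1.682×10¹⁰ K⁴.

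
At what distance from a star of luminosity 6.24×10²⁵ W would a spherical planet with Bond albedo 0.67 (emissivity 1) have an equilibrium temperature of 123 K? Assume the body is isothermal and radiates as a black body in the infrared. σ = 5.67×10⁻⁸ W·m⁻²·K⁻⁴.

d ≈ 1.78×10¹¹ m

For an isothermal black-emitting sphere, (1−a)S·πr² = σ·4πr²·T⁴ ⇒ S = 4σT⁴/(1−a).
S = 4·5.67×10⁻⁸·(123)⁴/0.330 = 157.3 W/m².
Flux falls as S = L/(4πd²), so d = √(L/(4πS)) = √(6.24×10²⁵/(4π·157.3)).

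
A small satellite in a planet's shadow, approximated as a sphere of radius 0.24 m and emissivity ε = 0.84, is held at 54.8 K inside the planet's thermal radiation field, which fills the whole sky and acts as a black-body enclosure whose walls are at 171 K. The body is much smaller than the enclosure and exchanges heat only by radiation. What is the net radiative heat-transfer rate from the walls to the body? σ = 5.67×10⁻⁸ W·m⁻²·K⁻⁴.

P_net ≈ 29.2 W

For a small grey body in a large enclosure: P_net = εσA(T_body⁴ − T_wall⁴).
A = 4πr² = 0.7238 m²; T_body⁴ − T_wall⁴ = 9.018×10⁶ − 8.550×10⁸ = -8.460×10⁸ K⁴.
|P_net| = 0.84·5.67×10⁻⁸·0.7238·8.460×10⁸.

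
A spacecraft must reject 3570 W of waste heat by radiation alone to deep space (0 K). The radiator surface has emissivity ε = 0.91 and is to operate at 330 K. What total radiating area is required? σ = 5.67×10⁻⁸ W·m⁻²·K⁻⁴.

A ≈ 5.83 m²

P = εσA T⁴ ⇒ A = P/(εσT⁴).
T⁴ = 1.186×10¹⁰ K⁴.
A = 3570/(0.91 × 5.67×10⁻⁸ × 1.186×10¹⁰).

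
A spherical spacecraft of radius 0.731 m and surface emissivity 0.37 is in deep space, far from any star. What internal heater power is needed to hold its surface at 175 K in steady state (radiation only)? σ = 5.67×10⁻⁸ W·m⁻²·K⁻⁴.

P = εσ·4πr²·T⁴.
4πr² = 6.715 m²; T⁴ = 9.379×10⁸ K⁴.
P = 0.37·5.67×10⁻⁸·6.715·9.379×10⁸.

P ≈ 132 W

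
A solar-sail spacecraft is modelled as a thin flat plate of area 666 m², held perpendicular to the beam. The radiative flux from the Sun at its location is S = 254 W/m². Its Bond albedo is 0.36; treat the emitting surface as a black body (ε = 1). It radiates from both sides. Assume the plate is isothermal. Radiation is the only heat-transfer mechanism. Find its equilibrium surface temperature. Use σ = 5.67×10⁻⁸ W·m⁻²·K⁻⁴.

At equilibrium, absorbed power = emitted power.
Absorbing cross-section = A = 666.0 m²; emitting surface = 2A = 1332 m² (ratio 2).
(1−a)S·A_cross = εσ·A_surf·T⁴  ⇒  T⁴ = (1−a)S/(2σ).
T⁴ = 0.640·254/(2·5.67×10⁻⁸) = 1.434×10⁹ K⁴.
T = (1.434×10⁹)^(1/4).

T ≈ 195 K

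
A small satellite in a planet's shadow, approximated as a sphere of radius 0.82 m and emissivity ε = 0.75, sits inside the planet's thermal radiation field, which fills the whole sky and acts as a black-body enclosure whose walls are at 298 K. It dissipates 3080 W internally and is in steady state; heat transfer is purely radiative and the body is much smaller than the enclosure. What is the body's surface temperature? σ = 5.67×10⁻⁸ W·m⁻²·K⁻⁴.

For a small grey body in a large enclosure, net radiated power = εσA(T⁴ − T_w⁴).
Steady state: P = εσA(T⁴ − T_w⁴) with A = 4πr² = 8.450 m².
T⁴ = P/(εσA) + T_w⁴ = 3080/(0.75·5.67×10⁻⁸·8.450) + (298)⁴
    = 8.572×10⁹ + 7.886×10⁹ = 1.646×10¹⁰ K⁴.

T ≈ 358 K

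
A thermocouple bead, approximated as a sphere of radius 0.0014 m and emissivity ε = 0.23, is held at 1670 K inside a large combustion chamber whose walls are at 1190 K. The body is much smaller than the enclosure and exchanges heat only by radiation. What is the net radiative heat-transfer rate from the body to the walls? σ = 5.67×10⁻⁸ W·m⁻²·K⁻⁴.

P_net ≈ 1.85 W

For a small grey body in a large enclosure: P_net = εσA(T_body⁴ − T_wall⁴).
A = 4πr² = 2.463×10⁻⁵ m²; T_body⁴ − T_wall⁴ = 7.778×10¹² − 2.005×10¹² = 5.773×10¹² K⁴.
|P_net| = 0.23·5.67×10⁻⁸·2.463×10⁻⁵·5.773×10¹².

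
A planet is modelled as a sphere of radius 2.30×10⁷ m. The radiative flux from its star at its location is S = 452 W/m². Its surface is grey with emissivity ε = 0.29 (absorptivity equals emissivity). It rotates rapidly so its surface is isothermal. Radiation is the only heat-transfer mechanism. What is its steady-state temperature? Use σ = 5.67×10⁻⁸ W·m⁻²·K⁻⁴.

T ≈ 211 K

At equilibrium, absorbed power = emitted power.
Absorbing cross-section = πr² = 1.662×10¹⁵ m²; emitting surface = 4πr² = 6.648×10¹⁵ m² (ratio 4).
εS·A_cross = εσ·A_surf·T⁴  ⇒  T⁴ = S/(4σ)   (ε cancels).
T⁴ = 452/(4·5.67×10⁻⁸) = 1.993×10⁹ K⁴.
T = (1.993×10⁹)^(1/4).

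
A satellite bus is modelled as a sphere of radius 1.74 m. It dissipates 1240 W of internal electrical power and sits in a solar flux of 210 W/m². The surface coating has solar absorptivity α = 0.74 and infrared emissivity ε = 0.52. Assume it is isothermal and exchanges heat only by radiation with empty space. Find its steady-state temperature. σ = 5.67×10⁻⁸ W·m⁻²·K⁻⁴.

T ≈ 222 K

At steady state, absorbed solar power + internal power = radiated power.
Absorbed: α·S·A_cross = 0.74·210·9.511 = 1478 W (cross-section πr²).
Total input = 1478 + 1240 = 2718 W.
Radiated: εσ·A_surf·T⁴ with A_surf = 4πr² = 38.05 m².
T⁴ = 2718/(0.52·5.67×10⁻⁸·38.05) = 2.423×10⁹ K⁴.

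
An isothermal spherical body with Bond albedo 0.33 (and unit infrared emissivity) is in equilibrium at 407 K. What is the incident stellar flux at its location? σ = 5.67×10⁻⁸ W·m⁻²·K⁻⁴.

S ≈ 9290 W/m²

(1−a)S·πr² = σ·4πr²·T⁴ ⇒ S = 4σT⁴/(1−a).
S = 4·5.67×10⁻⁸·2.744×10¹⁰/0.670.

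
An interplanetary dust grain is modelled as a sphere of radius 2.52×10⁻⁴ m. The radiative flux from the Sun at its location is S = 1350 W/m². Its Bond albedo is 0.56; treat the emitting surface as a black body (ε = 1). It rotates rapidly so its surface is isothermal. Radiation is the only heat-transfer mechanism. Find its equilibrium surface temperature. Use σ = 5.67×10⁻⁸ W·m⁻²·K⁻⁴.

At equilibrium, absorbed power = emitted power.
Absorbing cross-section = πr² = 1.995×10⁻⁷ m²; emitting surface = 4πr² = 7.980×10⁻⁷ m² (ratio 4).
(1−a)S·A_cross = εσ·A_surf·T⁴  ⇒  T⁴ = (1−a)S/(4σ).
T⁴ = 0.440·1350/(4·5.67×10⁻⁸) = 2.619×10⁹ K⁴.
T = (2.619×10⁹)^(1/4).

T ≈ 226 K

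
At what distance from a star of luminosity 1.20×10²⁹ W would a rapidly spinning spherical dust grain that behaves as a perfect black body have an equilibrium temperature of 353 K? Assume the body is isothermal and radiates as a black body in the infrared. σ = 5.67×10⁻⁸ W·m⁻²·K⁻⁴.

d ≈ 1.65×10¹² m

For an isothermal black-emitting sphere, (1−a)S·πr² = σ·4πr²·T⁴ ⇒ S = 4σT⁴/(1−a).
S = 4·5.67×10⁻⁸·(353)⁴/1.00 = 3522 W/m².
Flux falls as S = L/(4πd²), so d = √(L/(4πS)) = √(1.20×10²⁹/(4π·3522)).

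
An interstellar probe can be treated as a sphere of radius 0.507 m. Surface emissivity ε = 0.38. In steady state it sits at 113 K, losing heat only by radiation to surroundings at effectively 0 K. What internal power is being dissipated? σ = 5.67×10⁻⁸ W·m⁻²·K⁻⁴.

P ≈ 11.3 W

Steady state: P = εσA T⁴.
A = 4πr² = 3.230 m²; T⁴ = (113)⁴ = 1.630×10⁸ K⁴.
P = 0.38 × 5.67×10⁻⁸ × 3.230 × 1.630×10⁸.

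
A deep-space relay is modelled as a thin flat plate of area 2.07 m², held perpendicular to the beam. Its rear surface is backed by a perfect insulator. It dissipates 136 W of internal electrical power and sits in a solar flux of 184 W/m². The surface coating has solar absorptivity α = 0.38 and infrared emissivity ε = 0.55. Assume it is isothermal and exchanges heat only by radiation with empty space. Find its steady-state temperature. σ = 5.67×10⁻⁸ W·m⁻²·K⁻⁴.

At steady state, absorbed solar power + internal power = radiated power.
Absorbed: α·S·A_cross = 0.38·184·2.070 = 144.7 W (cross-section A).
Total input = 144.7 + 136 = 280.7 W.
Radiated: εσ·A_surf·T⁴ with A_surf = A = 2.070 m².
T⁴ = 280.7/(0.55·5.67×10⁻⁸·2.070) = 4.349×10⁹ K⁴.

T ≈ 257 K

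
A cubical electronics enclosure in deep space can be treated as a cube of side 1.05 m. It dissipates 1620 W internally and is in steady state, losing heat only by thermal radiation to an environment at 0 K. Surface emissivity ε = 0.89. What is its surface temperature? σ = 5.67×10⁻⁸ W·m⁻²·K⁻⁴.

T ≈ 264 K

Steady state: internal power = radiated power, P = εσA T⁴.
Radiating area A = 6L² = 6.615 m².
T⁴ = P/(εσA) = 1620/(0.89·5.67×10⁻⁸·6.615) = 4.853×10⁹ K⁴.
T = (4.853×10⁹)^(1/4).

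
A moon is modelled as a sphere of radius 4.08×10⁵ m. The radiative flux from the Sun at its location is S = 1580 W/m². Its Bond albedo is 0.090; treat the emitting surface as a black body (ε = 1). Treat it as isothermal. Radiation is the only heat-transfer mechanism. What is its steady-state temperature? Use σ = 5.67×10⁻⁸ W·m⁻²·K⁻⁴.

At equilibrium, absorbed power = emitted power.
Absorbing cross-section = πr² = 5.230×10¹¹ m²; emitting surface = 4πr² = 2.092×10¹² m² (ratio 4).
(1−a)S·A_cross = εσ·A_surf·T⁴  ⇒  T⁴ = (1−a)S/(4σ).
T⁴ = 0.910·1580/(4·5.67×10⁻⁸) = 6.340×10⁹ K⁴.
T = (6.340×10⁹)^(1/4).

T ≈ 282 K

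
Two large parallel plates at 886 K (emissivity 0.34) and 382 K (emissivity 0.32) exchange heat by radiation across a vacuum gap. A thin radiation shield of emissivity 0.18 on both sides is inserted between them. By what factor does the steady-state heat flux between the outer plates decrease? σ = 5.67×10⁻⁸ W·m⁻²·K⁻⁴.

factor ≈ 3.00

Without shield: q₀ = σΔ(T⁴)/(1/ε₁+1/ε₂−1) with denominator 5.066.
With shield the two gaps are in series; the resistances add: (1/ε₁+1/ε_s−1)+(1/ε_s+1/ε₂−1) = 7.497+7.681 = 15.18.
Heat-flux ratio q₀/q = 15.18/5.066.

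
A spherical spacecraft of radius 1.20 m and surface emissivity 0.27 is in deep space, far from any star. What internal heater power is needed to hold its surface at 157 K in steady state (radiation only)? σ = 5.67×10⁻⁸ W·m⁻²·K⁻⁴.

P ≈ 168 W

P = εσ·4πr²·T⁴.
4πr² = 18.10 m²; T⁴ = 6.076×10⁸ K⁴.
P = 0.27·5.67×10⁻⁸·18.10·6.076×10⁸.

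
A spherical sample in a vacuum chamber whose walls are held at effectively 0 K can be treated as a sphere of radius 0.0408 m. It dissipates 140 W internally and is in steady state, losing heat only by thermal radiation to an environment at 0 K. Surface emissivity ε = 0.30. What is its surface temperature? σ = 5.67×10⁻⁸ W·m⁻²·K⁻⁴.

Steady state: internal power = radiated power, P = εσA T⁴.
Radiating area A = 4πr² = 0.02092 m².
T⁴ = P/(εσA) = 140/(0.30·5.67×10⁻⁸·0.02092) = 3.935×10¹¹ K⁴.
T = (3.935×10¹¹)^(1/4).

T ≈ 792 K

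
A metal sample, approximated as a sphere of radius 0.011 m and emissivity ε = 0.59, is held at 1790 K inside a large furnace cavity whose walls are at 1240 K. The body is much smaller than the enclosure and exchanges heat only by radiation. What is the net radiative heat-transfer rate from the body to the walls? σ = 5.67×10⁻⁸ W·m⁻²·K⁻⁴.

For a small grey body in a large enclosure: P_net = εσA(T_body⁴ − T_wall⁴).
A = 4πr² = 0.001521 m²; T_body⁴ − T_wall⁴ = 1.027×10¹³ − 2.364×10¹² = 7.902×10¹² K⁴.
|P_net| = 0.59·5.67×10⁻⁸·0.001521·7.902×10¹².

P_net ≈ 402 W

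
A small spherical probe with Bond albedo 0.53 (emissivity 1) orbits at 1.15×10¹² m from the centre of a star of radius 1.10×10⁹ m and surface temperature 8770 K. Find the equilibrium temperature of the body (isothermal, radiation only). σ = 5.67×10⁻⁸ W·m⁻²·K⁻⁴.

The star's surface emits σT_*⁴; at distance d the flux is S = σT_*⁴(R_*/d)².
S = 5.67×10⁻⁸·(8770)⁴·(1.10×10⁹/1.15×10¹²)² = 306.9 W/m².
For an isothermal sphere T⁴ = (1−a)S/(4σ) = 6.360×10⁸ K⁴.

T ≈ 159 K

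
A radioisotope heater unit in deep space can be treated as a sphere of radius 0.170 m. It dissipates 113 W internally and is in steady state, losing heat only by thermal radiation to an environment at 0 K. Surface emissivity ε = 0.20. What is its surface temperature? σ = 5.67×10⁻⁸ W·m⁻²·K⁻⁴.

T ≈ 407 K

Steady state: internal power = radiated power, P = εσA T⁴.
Radiating area A = 4πr² = 0.3632 m².
T⁴ = P/(εσA) = 113/(0.20·5.67×10⁻⁸·0.3632) = 2.744×10¹⁰ K⁴.
T = (2.744×10¹⁰)^(1/4).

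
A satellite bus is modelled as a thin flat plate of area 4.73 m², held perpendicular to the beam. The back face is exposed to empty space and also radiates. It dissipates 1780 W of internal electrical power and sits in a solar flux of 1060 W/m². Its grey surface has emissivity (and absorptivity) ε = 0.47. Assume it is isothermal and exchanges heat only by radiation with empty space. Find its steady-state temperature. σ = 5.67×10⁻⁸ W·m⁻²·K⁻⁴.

T ≈ 358 K

At steady state, absorbed solar power + internal power = radiated power.
Absorbed: α·S·A_cross = 0.47·1060·4.730 = 2356 W (cross-section A).
Total input = 2356 + 1780 = 4136 W.
Radiated: εσ·A_surf·T⁴ with A_surf = 2A = 9.460 m².
T⁴ = 4136/(0.47·5.67×10⁻⁸·9.460) = 1.641×10¹⁰ K⁴.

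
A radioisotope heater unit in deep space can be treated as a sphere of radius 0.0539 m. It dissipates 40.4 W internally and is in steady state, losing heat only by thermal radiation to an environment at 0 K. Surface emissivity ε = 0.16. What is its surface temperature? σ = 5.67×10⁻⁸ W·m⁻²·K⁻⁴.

Steady state: internal power = radiated power, P = εσA T⁴.
Radiating area A = 4πr² = 0.03651 m².
T⁴ = P/(εσA) = 40.4/(0.16·5.67×10⁻⁸·0.03651) = 1.220×10¹¹ K⁴.
T = (1.220×10¹¹)^(1/4).

T ≈ 591 K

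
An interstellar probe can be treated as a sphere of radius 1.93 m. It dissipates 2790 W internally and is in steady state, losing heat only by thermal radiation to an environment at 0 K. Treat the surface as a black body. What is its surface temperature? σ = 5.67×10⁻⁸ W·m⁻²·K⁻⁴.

T ≈ 180 K

Steady state: internal power = radiated power, P = εσA T⁴.
Radiating area A = 4πr² = 46.81 m².
T⁴ = P/(εσA) = 2790/(1.0·5.67×10⁻⁸·46.81) = 1.051×10⁹ K⁴.
T = (1.051×10⁹)^(1/4).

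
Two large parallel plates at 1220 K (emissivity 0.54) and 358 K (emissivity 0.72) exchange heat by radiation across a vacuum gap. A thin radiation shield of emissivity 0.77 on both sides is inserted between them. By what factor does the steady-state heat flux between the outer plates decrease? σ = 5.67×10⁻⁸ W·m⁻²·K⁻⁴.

Without shield: q₀ = σΔ(T⁴)/(1/ε₁+1/ε₂−1) with denominator 2.241.
With shield the two gaps are in series; the resistances add: (1/ε₁+1/ε_s−1)+(1/ε_s+1/ε₂−1) = 2.151+1.688 = 3.838.
Heat-flux ratio q₀/q = 3.838/2.241.

factor ≈ 1.71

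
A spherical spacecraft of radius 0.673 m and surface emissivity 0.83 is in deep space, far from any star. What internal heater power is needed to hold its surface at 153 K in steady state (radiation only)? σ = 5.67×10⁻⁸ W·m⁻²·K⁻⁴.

P = εσ·4πr²·T⁴.
4πr² = 5.692 m²; T⁴ = 5.480×10⁸ K⁴.
P = 0.83·5.67×10⁻⁸·5.692·5.480×10⁸.

P ≈ 147 W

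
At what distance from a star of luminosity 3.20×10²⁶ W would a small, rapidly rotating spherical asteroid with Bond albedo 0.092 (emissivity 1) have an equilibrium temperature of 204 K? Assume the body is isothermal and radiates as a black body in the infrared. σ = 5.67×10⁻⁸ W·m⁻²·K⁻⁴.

d ≈ 2.43×10¹¹ m

For an isothermal black-emitting sphere, (1−a)S·πr² = σ·4πr²·T⁴ ⇒ S = 4σT⁴/(1−a).
S = 4·5.67×10⁻⁸·(204)⁴/0.908 = 432.6 W/m².
Flux falls as S = L/(4πd²), so d = √(L/(4πS)) = √(3.20×10²⁶/(4π·432.6)).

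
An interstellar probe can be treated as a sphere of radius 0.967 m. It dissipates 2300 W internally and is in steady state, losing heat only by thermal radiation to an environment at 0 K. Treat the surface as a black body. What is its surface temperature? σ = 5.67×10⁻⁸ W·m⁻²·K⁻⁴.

Steady state: internal power = radiated power, P = εσA T⁴.
Radiating area A = 4πr² = 11.75 m².
T⁴ = P/(εσA) = 2300/(1.0·5.67×10⁻⁸·11.75) = 3.452×10⁹ K⁴.
T = (3.452×10⁹)^(1/4).

T ≈ 242 K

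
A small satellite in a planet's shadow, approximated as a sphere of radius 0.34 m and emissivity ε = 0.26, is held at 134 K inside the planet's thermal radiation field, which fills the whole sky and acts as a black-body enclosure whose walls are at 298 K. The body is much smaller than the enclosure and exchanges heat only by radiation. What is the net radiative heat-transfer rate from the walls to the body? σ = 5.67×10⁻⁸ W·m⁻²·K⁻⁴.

For a small grey body in a large enclosure: P_net = εσA(T_body⁴ − T_wall⁴).
A = 4πr² = 1.453 m²; T_body⁴ − T_wall⁴ = 3.224×10⁸ − 7.886×10⁹ = -7.564×10⁹ K⁴.
|P_net| = 0.26·5.67×10⁻⁸·1.453·7.564×10⁹.

P_net ≈ 162 W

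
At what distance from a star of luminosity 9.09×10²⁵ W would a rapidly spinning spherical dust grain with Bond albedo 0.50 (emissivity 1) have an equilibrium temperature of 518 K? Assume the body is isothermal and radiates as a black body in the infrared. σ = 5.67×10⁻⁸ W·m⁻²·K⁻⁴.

For an isothermal black-emitting sphere, (1−a)S·πr² = σ·4πr²·T⁴ ⇒ S = 4σT⁴/(1−a).
S = 4·5.67×10⁻⁸·(518)⁴/0.500 = 32660 W/m².
Flux falls as S = L/(4πd²), so d = √(L/(4πS)) = √(9.09×10²⁵/(4π·32660)).

d ≈ 1.49×10¹⁰ m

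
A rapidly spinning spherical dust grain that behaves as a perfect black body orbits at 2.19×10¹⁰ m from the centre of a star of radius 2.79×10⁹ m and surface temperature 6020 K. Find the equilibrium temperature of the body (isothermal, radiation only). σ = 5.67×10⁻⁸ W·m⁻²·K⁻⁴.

The star's surface emits σT_*⁴; at distance d the flux is S = σT_*⁴(R_*/d)².
S = 5.67×10⁻⁸·(6020)⁴·(2.79×10⁹/2.19×10¹⁰)² = 1.209×10⁶ W/m².
For an isothermal sphere T⁴ = (1−a)S/(4σ) = 5.329×10¹² K⁴.

T ≈ 1520 K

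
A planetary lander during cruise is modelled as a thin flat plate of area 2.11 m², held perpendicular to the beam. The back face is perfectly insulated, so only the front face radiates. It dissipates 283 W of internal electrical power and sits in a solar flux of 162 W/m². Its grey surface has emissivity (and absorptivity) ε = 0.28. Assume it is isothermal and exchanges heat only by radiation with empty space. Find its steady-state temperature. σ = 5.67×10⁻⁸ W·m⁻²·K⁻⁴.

T ≈ 326 K

At steady state, absorbed solar power + internal power = radiated power.
Absorbed: α·S·A_cross = 0.28·162·2.110 = 95.71 W (cross-section A).
Total input = 95.71 + 283 = 378.7 W.
Radiated: εσ·A_surf·T⁴ with A_surf = A = 2.110 m².
T⁴ = 378.7/(0.28·5.67×10⁻⁸·2.110) = 1.131×10¹⁰ K⁴.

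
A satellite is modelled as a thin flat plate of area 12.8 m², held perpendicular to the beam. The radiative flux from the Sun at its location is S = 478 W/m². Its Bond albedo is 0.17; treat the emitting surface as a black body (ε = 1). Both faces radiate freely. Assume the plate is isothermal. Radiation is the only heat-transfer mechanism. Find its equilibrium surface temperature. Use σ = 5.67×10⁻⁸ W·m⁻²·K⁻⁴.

At equilibrium, absorbed power = emitted power.
Absorbing cross-section = A = 12.80 m²; emitting surface = 2A = 25.60 m² (ratio 2).
(1−a)S·A_cross = εσ·A_surf·T⁴  ⇒  T⁴ = (1−a)S/(2σ).
T⁴ = 0.830·478/(2·5.67×10⁻⁸) = 3.499×10⁹ K⁴.
T = (3.499×10⁹)^(1/4).

T ≈ 243 K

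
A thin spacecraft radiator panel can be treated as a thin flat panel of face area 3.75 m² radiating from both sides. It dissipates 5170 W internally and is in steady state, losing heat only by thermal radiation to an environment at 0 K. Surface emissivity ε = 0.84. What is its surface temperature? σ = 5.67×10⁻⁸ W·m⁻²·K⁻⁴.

T ≈ 347 K

Steady state: internal power = radiated power, P = εσA T⁴.
Radiating area A = 2·3.75 = 7.500 m².
T⁴ = P/(εσA) = 5170/(0.84·5.67×10⁻⁸·7.500) = 1.447×10¹⁰ K⁴.
T = (1.447×10¹⁰)^(1/4).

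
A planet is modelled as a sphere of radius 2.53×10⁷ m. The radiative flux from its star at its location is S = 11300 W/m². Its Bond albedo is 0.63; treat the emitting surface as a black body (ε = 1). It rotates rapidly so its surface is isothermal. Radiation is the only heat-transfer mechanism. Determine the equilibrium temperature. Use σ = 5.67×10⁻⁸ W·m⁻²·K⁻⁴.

At equilibrium, absorbed power = emitted power.
Absorbing cross-section = πr² = 2.011×10¹⁵ m²; emitting surface = 4πr² = 8.044×10¹⁵ m² (ratio 4).
(1−a)S·A_cross = εσ·A_surf·T⁴  ⇒  T⁴ = (1−a)S/(4σ).
T⁴ = 0.370·11300/(4·5.67×10⁻⁸) = 1.843×10¹⁰ K⁴.
T = (1.843×10¹⁰)^(1/4).

T ≈ 368 K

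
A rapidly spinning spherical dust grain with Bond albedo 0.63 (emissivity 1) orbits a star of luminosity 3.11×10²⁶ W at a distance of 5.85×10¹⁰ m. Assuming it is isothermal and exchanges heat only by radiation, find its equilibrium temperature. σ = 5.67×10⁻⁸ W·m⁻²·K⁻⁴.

First find the stellar flux at distance d: S = L/(4πd²) = 3.11×10²⁶/(4π·(5.85×10¹⁰)²) = 7232 W/m².
For an isothermal sphere, absorbed (1−a)S·πr² = emitted σ·4πr²·T⁴, so T⁴ = (1−a)S/(4σ).
T⁴ = 0.370·7232/(4·5.67×10⁻⁸) = 1.180×10¹⁰ K⁴.

T ≈ 330 K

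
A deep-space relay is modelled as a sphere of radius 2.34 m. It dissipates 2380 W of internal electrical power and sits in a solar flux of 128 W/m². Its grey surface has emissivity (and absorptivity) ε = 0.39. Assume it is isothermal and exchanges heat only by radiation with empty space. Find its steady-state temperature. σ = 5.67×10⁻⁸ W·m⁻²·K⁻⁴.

T ≈ 215 K

At steady state, absorbed solar power + internal power = radiated power.
Absorbed: α·S·A_cross = 0.39·128·17.20 = 858.7 W (cross-section πr²).
Total input = 858.7 + 2380 = 3239 W.
Radiated: εσ·A_surf·T⁴ with A_surf = 4πr² = 68.81 m².
T⁴ = 3239/(0.39·5.67×10⁻⁸·68.81) = 2.129×10⁹ K⁴.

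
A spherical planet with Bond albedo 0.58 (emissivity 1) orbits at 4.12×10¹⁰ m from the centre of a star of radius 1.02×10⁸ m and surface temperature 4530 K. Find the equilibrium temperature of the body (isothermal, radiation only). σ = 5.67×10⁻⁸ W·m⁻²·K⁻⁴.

The star's surface emits σT_*⁴; at distance d the flux is S = σT_*⁴(R_*/d)².
S = 5.67×10⁻⁸·(4530)⁴·(1.02×10⁸/4.12×10¹⁰)² = 146.3 W/m².
For an isothermal sphere T⁴ = (1−a)S/(4σ) = 2.710×10⁸ K⁴.

T ≈ 128 K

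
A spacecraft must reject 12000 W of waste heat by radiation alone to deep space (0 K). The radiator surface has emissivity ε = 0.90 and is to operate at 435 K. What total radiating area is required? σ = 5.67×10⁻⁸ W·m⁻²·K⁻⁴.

P = εσA T⁴ ⇒ A = P/(εσT⁴).
T⁴ = 3.581×10¹⁰ K⁴.
A = 12000/(0.90 × 5.67×10⁻⁸ × 3.581×10¹⁰).

A ≈ 6.57 m²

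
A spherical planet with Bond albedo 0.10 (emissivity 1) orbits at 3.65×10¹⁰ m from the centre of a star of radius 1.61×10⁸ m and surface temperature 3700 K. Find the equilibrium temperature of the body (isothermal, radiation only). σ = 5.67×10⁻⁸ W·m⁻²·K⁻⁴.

The star's surface emits σT_*⁴; at distance d the flux is S = σT_*⁴(R_*/d)².
S = 5.67×10⁻⁸·(3700)⁴·(1.61×10⁸/3.65×10¹⁰)² = 206.8 W/m².
For an isothermal sphere T⁴ = (1−a)S/(4σ) = 8.205×10⁸ K⁴.

T ≈ 169 K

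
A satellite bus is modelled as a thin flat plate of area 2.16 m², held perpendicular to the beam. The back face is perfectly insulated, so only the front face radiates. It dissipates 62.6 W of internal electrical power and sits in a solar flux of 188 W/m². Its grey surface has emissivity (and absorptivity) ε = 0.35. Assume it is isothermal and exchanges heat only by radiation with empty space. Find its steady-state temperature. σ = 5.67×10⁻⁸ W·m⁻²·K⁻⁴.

At steady state, absorbed solar power + internal power = radiated power.
Absorbed: α·S·A_cross = 0.35·188·2.160 = 142.1 W (cross-section A).
Total input = 142.1 + 62.6 = 204.7 W.
Radiated: εσ·A_surf·T⁴ with A_surf = A = 2.160 m².
T⁴ = 204.7/(0.35·5.67×10⁻⁸·2.160) = 4.776×10⁹ K⁴.

T ≈ 263 K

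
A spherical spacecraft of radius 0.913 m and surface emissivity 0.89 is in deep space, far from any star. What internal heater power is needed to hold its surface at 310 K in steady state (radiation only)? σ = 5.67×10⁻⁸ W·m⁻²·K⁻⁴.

P ≈ 4880 W

P = εσ·4πr²·T⁴.
4πr² = 10.47 m²; T⁴ = 9.235×10⁹ K⁴.
P = 0.89·5.67×10⁻⁸·10.47·9.235×10⁹.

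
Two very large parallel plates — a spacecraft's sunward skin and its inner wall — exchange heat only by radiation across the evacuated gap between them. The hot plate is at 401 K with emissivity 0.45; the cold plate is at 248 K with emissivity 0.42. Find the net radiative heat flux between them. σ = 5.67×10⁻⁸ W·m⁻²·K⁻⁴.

q ≈ 347 W/m²

For two infinite grey parallel plates, q = σ(T₁⁴ − T₂⁴)/(1/ε₁ + 1/ε₂ − 1).
T₁⁴ − T₂⁴ = 2.586×10¹⁰ − 3.783×10⁹ = 2.207×10¹⁰ K⁴.
1/ε₁ + 1/ε₂ − 1 = 2.222 + 2.381 − 1 = 3.603.
q = 5.67×10⁻⁸ × 2.207×10¹⁰ / 3.603.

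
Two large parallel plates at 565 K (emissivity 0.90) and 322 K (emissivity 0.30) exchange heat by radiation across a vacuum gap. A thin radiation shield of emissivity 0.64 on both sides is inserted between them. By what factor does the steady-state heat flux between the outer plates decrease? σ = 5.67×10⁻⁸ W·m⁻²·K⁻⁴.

factor ≈ 1.62

Without shield: q₀ = σΔ(T⁴)/(1/ε₁+1/ε₂−1) with denominator 3.444.
With shield the two gaps are in series; the resistances add: (1/ε₁+1/ε_s−1)+(1/ε_s+1/ε₂−1) = 1.674+3.896 = 5.569.
Heat-flux ratio q₀/q = 5.569/3.444.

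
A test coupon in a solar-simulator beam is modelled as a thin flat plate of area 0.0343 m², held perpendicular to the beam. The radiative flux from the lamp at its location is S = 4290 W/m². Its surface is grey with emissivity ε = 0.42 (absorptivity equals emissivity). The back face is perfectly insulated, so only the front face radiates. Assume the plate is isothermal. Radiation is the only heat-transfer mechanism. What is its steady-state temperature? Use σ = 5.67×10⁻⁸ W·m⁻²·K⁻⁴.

At equilibrium, absorbed power = emitted power.
Absorbing cross-section = A = 0.03430 m²; emitting surface = A = 0.03430 m² (ratio 1).
εS·A_cross = εσ·A_surf·T⁴  ⇒  T⁴ = S/(1σ)   (ε cancels).
T⁴ = 4290/(1·5.67×10⁻⁸) = 7.566×10¹⁰ K⁴.
T = (7.566×10¹⁰)^(1/4).

T ≈ 524 K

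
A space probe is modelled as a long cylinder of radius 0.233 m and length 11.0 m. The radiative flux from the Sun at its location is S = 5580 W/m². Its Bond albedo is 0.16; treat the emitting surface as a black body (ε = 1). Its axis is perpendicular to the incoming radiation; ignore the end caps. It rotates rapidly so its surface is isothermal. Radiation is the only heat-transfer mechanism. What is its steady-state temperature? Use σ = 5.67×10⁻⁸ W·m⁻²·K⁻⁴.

T ≈ 403 K

At equilibrium, absorbed power = emitted power.
Absorbing cross-section = 2rL = 5.126 m²; emitting surface = 2πrL = 16.10 m² (ratio π).
(1−a)S·A_cross = εσ·A_surf·T⁴  ⇒  T⁴ = (1−a)S/(πσ).
T⁴ = 0.840·5580/(π·5.67×10⁻⁸) = 2.631×10¹⁰ K⁴.
T = (2.631×10¹⁰)^(1/4).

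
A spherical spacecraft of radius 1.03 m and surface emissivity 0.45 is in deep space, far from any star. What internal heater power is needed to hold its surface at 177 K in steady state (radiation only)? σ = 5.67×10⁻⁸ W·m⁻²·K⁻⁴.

P = εσ·4πr²·T⁴.
4πr² = 13.33 m²; T⁴ = 9.815×10⁸ K⁴.
P = 0.45·5.67×10⁻⁸·13.33·9.815×10⁸.

P ≈ 334 W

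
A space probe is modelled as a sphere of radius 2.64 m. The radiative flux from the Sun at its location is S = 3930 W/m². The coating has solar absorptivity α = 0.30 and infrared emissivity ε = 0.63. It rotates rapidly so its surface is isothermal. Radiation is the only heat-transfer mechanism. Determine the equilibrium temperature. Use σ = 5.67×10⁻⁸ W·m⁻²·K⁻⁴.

T ≈ 301 K

At equilibrium, absorbed power = emitted power.
Absorbing cross-section = πr² = 21.90 m²; emitting surface = 4πr² = 87.58 m² (ratio 4).
αS·A_cross = εσ·A_surf·T⁴  ⇒  T⁴ = αS/(ε·4σ).
T⁴ = 0.300·3930/(0.63·4·5.67×10⁻⁸) = 8.251×10⁹ K⁴.
T = (8.251×10⁹)^(1/4).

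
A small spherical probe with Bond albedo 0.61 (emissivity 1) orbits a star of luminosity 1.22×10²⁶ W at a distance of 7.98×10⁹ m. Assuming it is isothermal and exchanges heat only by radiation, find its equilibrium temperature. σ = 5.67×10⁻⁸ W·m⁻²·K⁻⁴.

T ≈ 716 K

First find the stellar flux at distance d: S = L/(4πd²) = 1.22×10²⁶/(4π·(7.98×10⁹)²) = 1.525×10⁵ W/m².
For an isothermal sphere, absorbed (1−a)S·πr² = emitted σ·4πr²·T⁴, so T⁴ = (1−a)S/(4σ).
T⁴ = 0.390·1.525×10⁵/(4·5.67×10⁻⁸) = 2.622×10¹¹ K⁴.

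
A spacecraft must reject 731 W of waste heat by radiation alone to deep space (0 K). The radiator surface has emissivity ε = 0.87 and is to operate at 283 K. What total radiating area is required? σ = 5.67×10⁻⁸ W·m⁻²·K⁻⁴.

A ≈ 2.31 m²

P = εσA T⁴ ⇒ A = P/(εσT⁴).
T⁴ = 6.414×10⁹ K⁴.
A = 731/(0.87 × 5.67×10⁻⁸ × 6.414×10⁹).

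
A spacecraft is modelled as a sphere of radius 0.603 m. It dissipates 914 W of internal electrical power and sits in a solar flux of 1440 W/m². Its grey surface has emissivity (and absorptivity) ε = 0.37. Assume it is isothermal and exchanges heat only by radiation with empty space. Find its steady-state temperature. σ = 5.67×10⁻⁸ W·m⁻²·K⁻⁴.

At steady state, absorbed solar power + internal power = radiated power.
Absorbed: α·S·A_cross = 0.37·1440·1.142 = 608.6 W (cross-section πr²).
Total input = 608.6 + 914 = 1523 W.
Radiated: εσ·A_surf·T⁴ with A_surf = 4πr² = 4.569 m².
T⁴ = 1523/(0.37·5.67×10⁻⁸·4.569) = 1.588×10¹⁰ K⁴.

T ≈ 355 K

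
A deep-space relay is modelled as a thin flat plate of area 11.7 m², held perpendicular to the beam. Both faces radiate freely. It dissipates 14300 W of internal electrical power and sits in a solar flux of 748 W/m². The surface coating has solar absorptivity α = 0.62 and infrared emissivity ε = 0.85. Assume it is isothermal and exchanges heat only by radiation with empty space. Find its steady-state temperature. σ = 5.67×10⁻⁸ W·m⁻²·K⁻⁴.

T ≈ 364 K

At steady state, absorbed solar power + internal power = radiated power.
Absorbed: α·S·A_cross = 0.62·748·11.70 = 5426 W (cross-section A).
Total input = 5426 + 14300 = 19730 W.
Radiated: εσ·A_surf·T⁴ with A_surf = 2A = 23.40 m².
T⁴ = 19730/(0.85·5.67×10⁻⁸·23.40) = 1.749×10¹⁰ K⁴.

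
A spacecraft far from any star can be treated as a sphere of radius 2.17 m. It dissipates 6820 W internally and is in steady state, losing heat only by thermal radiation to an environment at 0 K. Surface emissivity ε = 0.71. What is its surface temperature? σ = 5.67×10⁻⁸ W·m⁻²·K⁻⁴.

T ≈ 231 K

Steady state: internal power = radiated power, P = εσA T⁴.
Radiating area A = 4πr² = 59.17 m².
T⁴ = P/(εσA) = 6820/(0.71·5.67×10⁻⁸·59.17) = 2.863×10⁹ K⁴.
T = (2.863×10⁹)^(1/4).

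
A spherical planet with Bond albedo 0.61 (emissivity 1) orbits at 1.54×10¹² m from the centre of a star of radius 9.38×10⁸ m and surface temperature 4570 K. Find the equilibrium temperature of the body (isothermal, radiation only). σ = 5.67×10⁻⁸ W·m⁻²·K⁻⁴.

The star's surface emits σT_*⁴; at distance d the flux is S = σT_*⁴(R_*/d)².
S = 5.67×10⁻⁸·(4570)⁴·(9.38×10⁸/1.54×10¹²)² = 9.175 W/m².
For an isothermal sphere T⁴ = (1−a)S/(4σ) = 1.578×10⁷ K⁴.

T ≈ 63.0 K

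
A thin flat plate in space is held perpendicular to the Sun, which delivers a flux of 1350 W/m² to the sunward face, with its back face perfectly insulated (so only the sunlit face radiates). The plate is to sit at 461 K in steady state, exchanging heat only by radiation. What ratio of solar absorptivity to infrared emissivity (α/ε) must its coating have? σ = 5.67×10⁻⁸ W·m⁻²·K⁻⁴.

α/ε ≈ 1.90

Balance: αS·A = εσ·1A·T⁴ ⇒ α/ε = σT⁴/S.
α/ε = 5.67×10⁻⁸·(461)⁴/1350 = 5.67×10⁻⁸·4.517×10¹⁰/1350.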